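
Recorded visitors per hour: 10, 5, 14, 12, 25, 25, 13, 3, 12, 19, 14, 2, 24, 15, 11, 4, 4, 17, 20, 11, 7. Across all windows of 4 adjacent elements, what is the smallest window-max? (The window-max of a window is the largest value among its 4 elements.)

Each size-4 window and its max:
10 5 14 12 → max 14
5 14 12 25 → max 25
14 12 25 25 → max 25
12 25 25 13 → max 25
25 25 13 3 → max 25
25 13 3 12 → max 25
13 3 12 19 → max 19
3 12 19 14 → max 19
12 19 14 2 → max 19
19 14 2 24 → max 24
14 2 24 15 → max 24
2 24 15 11 → max 24
24 15 11 4 → max 24
15 11 4 4 → max 15
11 4 4 17 → max 17
4 4 17 20 → max 20
4 17 20 11 → max 20
17 20 11 7 → max 20
Smallest of these is 14.

14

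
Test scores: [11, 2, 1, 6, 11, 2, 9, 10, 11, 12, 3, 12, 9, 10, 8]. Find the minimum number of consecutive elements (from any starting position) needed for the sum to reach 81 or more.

9

add 11: running sum 11 < 81
add 2: running sum 13 < 81
add 1: running sum 14 < 81
add 6: running sum 20 < 81
add 11: running sum 31 < 81
add 2: running sum 33 < 81
add 9: running sum 42 < 81
add 10: running sum 52 < 81
add 11: running sum 63 < 81
add 12: running sum 75 < 81
add 3: running sum 78 < 81
add 12: shortest ending here [11, 2, 1, 6, 11, 2, 9, 10, 11, 12, 3, 12] sum 90, len 12
add 9: shortest ending here [6, 11, 2, 9, 10, 11, 12, 3, 12, 9] sum 85, len 10
add 10: shortest ending here [11, 2, 9, 10, 11, 12, 3, 12, 9, 10] sum 89, len 10
add 8: shortest ending here [9, 10, 11, 12, 3, 12, 9, 10, 8] sum 84, len 9
Shortest qualifying length: 9.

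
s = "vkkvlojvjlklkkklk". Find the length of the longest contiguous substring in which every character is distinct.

[v] len 1
[v, k] len 2
[k] len 1
[k, v] len 2
[k, v, l] len 3
[k, v, l, o] len 4
[k, v, l, o, j] len 5
[l, o, j, v] len 4
[v, j] len 2
[v, j, l] len 3
[v, j, l, k] len 4
[k, l] len 2
[l, k] len 2
[k] len 1
[k] len 1
[k, l] len 2
[l, k] len 2
Longest all-distinct length: 5.

5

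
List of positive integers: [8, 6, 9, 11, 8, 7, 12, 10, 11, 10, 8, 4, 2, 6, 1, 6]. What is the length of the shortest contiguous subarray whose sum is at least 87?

10

add 8: running sum 8 < 87
add 6: running sum 14 < 87
add 9: running sum 23 < 87
add 11: running sum 34 < 87
add 8: running sum 42 < 87
add 7: running sum 49 < 87
add 12: running sum 61 < 87
add 10: running sum 71 < 87
add 11: running sum 82 < 87
end 9: [8, 6, 9, 11, 8, 7, 12, 10, 11, 10] sum 92, len 10
end 10: [6, 9, 11, 8, 7, 12, 10, 11, 10, 8] sum 92, len 10
end 11: [9, 11, 8, 7, 12, 10, 11, 10, 8, 4] sum 90, len 10
end 12: [9, 11, 8, 7, 12, 10, 11, 10, 8, 4, 2] sum 92, len 11
end 13: [11, 8, 7, 12, 10, 11, 10, 8, 4, 2, 6] sum 89, len 11
end 14: [11, 8, 7, 12, 10, 11, 10, 8, 4, 2, 6, 1] sum 90, len 12
end 15: [11, 8, 7, 12, 10, 11, 10, 8, 4, 2, 6, 1, 6] sum 96, len 13
Shortest qualifying length: 10.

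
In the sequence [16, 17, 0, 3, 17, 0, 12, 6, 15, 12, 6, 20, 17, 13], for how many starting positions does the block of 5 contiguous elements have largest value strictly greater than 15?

8

[16, 17, 0, 3, 17] → max 17  > 15 ✓
[17, 0, 3, 17, 0] → max 17  > 15 ✓
[0, 3, 17, 0, 12] → max 17  > 15 ✓
[3, 17, 0, 12, 6] → max 17  > 15 ✓
[17, 0, 12, 6, 15] → max 17  > 15 ✓
[0, 12, 6, 15, 12] → max 15
[12, 6, 15, 12, 6] → max 15
[6, 15, 12, 6, 20] → max 20  > 15 ✓
[15, 12, 6, 20, 17] → max 20  > 15 ✓
[12, 6, 20, 17, 13] → max 20  > 15 ✓
8 windows satisfy the condition.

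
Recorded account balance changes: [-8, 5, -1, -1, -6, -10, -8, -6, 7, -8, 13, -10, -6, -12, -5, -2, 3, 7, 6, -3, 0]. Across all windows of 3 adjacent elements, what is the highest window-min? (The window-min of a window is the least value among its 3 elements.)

Window mins for each of the 19 positions:
[-8, 5, -1] → min -8
[5, -1, -1] → min -1
[-1, -1, -6] → min -6
[-1, -6, -10] → min -10
[-6, -10, -8] → min -10
[-10, -8, -6] → min -10
[-8, -6, 7] → min -8
[-6, 7, -8] → min -8
[7, -8, 13] → min -8
[-8, 13, -10] → min -10
[13, -10, -6] → min -10
[-10, -6, -12] → min -12
[-6, -12, -5] → min -12
[-12, -5, -2] → min -12
[-5, -2, 3] → min -5
[-2, 3, 7] → min -2
[3, 7, 6] → min 3
[7, 6, -3] → min -3
[6, -3, 0] → min -3
Highest of these is 3.

3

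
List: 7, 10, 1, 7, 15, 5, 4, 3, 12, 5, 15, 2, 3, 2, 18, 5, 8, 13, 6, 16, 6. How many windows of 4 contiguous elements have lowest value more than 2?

9

(7, 10, 1, 7) → min 1
(10, 1, 7, 15) → min 1
(1, 7, 15, 5) → min 1
(7, 15, 5, 4) → min 4  > 2 ✓
(15, 5, 4, 3) → min 3  > 2 ✓
(5, 4, 3, 12) → min 3  > 2 ✓
(4, 3, 12, 5) → min 3  > 2 ✓
(3, 12, 5, 15) → min 3  > 2 ✓
(12, 5, 15, 2) → min 2
(5, 15, 2, 3) → min 2
(15, 2, 3, 2) → min 2
(2, 3, 2, 18) → min 2
(3, 2, 18, 5) → min 2
(2, 18, 5, 8) → min 2
(18, 5, 8, 13) → min 5  > 2 ✓
(5, 8, 13, 6) → min 5  > 2 ✓
(8, 13, 6, 16) → min 6  > 2 ✓
(13, 6, 16, 6) → min 6  > 2 ✓
9 windows satisfy the condition.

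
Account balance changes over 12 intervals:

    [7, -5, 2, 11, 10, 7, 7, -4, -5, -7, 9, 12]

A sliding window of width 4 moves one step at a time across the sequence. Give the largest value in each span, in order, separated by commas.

11, 11, 11, 11, 10, 7, 7, 9, 12

(7, -5, 2, 11) → max 11
(-5, 2, 11, 10) → max 11
(2, 11, 10, 7) → max 11
(11, 10, 7, 7) → max 11
(10, 7, 7, -4) → max 10
(7, 7, -4, -5) → max 7
(7, -4, -5, -7) → max 7
(-4, -5, -7, 9) → max 9
(-5, -7, 9, 12) → max 12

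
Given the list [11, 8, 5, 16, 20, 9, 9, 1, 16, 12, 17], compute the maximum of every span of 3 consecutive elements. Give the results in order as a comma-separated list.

11, 16, 20, 20, 20, 9, 16, 16, 17

(11, 8, 5) → max 11
(8, 5, 16) → max 16
(5, 16, 20) → max 20
(16, 20, 9) → max 20
(20, 9, 9) → max 20
(9, 9, 1) → max 9
(9, 1, 16) → max 16
(1, 16, 12) → max 16
(16, 12, 17) → max 17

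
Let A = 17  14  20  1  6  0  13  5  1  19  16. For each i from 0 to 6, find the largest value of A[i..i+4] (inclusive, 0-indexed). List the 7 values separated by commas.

20, 20, 20, 13, 13, 19, 19

17 14 20 1 6 → max 20
14 20 1 6 0 → max 20
20 1 6 0 13 → max 20
1 6 0 13 5 → max 13
6 0 13 5 1 → max 13
0 13 5 1 19 → max 19
13 5 1 19 16 → max 19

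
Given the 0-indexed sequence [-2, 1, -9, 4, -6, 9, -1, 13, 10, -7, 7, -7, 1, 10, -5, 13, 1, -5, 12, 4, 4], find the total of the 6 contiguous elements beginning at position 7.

17

Elements at indices 7..12: 13, 10, -7, 7, -7, 1
sum(13, 10, -7, 7, -7, 1) = 17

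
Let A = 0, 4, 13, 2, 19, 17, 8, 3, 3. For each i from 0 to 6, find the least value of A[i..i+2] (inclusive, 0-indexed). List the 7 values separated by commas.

Sliding a size-3 window across the 9 values:
(0, 4, 13) → min 0
(4, 13, 2) → min 2
(13, 2, 19) → min 2
(2, 19, 17) → min 2
(19, 17, 8) → min 8
(17, 8, 3) → min 3
(8, 3, 3) → min 3

0, 2, 2, 2, 8, 3, 3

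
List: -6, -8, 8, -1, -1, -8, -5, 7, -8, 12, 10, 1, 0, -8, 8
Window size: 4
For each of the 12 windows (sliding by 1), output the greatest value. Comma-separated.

[-6, -8, 8, -1] → max 8
[-8, 8, -1, -1] → max 8
[8, -1, -1, -8] → max 8
[-1, -1, -8, -5] → max -1
[-1, -8, -5, 7] → max 7
[-8, -5, 7, -8] → max 7
[-5, 7, -8, 12] → max 12
[7, -8, 12, 10] → max 12
[-8, 12, 10, 1] → max 12
[12, 10, 1, 0] → max 12
[10, 1, 0, -8] → max 10
[1, 0, -8, 8] → max 8

8, 8, 8, -1, 7, 7, 12, 12, 12, 12, 10, 8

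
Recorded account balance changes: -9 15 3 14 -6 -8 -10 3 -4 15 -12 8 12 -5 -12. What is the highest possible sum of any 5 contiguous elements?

19

Window sums for each of the 11 positions:
[-9, 15, 3, 14, -6] → sum 17
[15, 3, 14, -6, -8] → sum 18
[3, 14, -6, -8, -10] → sum -7
[14, -6, -8, -10, 3] → sum -7
[-6, -8, -10, 3, -4] → sum -25
[-8, -10, 3, -4, 15] → sum -4
[-10, 3, -4, 15, -12] → sum -8
[3, -4, 15, -12, 8] → sum 10
[-4, 15, -12, 8, 12] → sum 19
[15, -12, 8, 12, -5] → sum 18
[-12, 8, 12, -5, -12] → sum -9
Highest of these is 19.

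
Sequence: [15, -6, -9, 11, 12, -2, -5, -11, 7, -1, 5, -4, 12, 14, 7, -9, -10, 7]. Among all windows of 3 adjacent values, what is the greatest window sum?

(15, -6, -9) → sum 0
(-6, -9, 11) → sum -4
(-9, 11, 12) → sum 14
(11, 12, -2) → sum 21
(12, -2, -5) → sum 5
(-2, -5, -11) → sum -18
(-5, -11, 7) → sum -9
(-11, 7, -1) → sum -5
(7, -1, 5) → sum 11
(-1, 5, -4) → sum 0
(5, -4, 12) → sum 13
(-4, 12, 14) → sum 22
(12, 14, 7) → sum 33
(14, 7, -9) → sum 12
(7, -9, -10) → sum -12
(-9, -10, 7) → sum -12
Greatest of these is 33.

33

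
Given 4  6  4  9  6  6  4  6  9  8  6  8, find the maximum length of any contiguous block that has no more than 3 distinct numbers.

[4] 1 distinct, len 1
[4, 6] 2 distinct, len 2
[4, 6, 4] 2 distinct, len 3
[4, 6, 4, 9] 3 distinct, len 4
[4, 6, 4, 9, 6] 3 distinct, len 5
[4, 6, 4, 9, 6, 6] 3 distinct, len 6
[4, 6, 4, 9, 6, 6, 4] 3 distinct, len 7
[4, 6, 4, 9, 6, 6, 4, 6] 3 distinct, len 8
[4, 6, 4, 9, 6, 6, 4, 6, 9] 3 distinct, len 9
[6, 9, 8] 3 distinct, len 3
[6, 9, 8, 6] 3 distinct, len 4
[6, 9, 8, 6, 8] 3 distinct, len 5
Longest length with ≤3 distinct: 9.

9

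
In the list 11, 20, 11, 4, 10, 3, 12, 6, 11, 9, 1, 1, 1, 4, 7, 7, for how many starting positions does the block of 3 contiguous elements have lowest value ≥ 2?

11 20 11 → min 11  ≥ 2 ✓
20 11 4 → min 4  ≥ 2 ✓
11 4 10 → min 4  ≥ 2 ✓
4 10 3 → min 3  ≥ 2 ✓
10 3 12 → min 3  ≥ 2 ✓
3 12 6 → min 3  ≥ 2 ✓
12 6 11 → min 6  ≥ 2 ✓
6 11 9 → min 6  ≥ 2 ✓
11 9 1 → min 1
9 1 1 → min 1
1 1 1 → min 1
1 1 4 → min 1
1 4 7 → min 1
4 7 7 → min 4  ≥ 2 ✓
9 windows satisfy the condition.

9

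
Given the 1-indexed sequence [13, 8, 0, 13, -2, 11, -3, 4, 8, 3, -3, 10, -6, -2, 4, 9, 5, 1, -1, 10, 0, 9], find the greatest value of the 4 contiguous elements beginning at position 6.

11

Elements at indices 6..9: 11, -3, 4, 8
max(11, -3, 4, 8) = 11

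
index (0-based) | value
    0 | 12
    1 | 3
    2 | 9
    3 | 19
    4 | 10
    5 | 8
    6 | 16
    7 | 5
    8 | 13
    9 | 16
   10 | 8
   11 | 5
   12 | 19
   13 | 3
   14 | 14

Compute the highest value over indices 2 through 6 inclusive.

19

Elements at indices 2..6: 9, 19, 10, 8, 16
max(9, 19, 10, 8, 16) = 19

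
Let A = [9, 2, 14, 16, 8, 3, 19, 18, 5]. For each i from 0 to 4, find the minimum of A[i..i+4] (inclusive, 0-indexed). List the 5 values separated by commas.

(9, 2, 14, 16, 8) → min 2
(2, 14, 16, 8, 3) → min 2
(14, 16, 8, 3, 19) → min 3
(16, 8, 3, 19, 18) → min 3
(8, 3, 19, 18, 5) → min 3

2, 2, 3, 3, 3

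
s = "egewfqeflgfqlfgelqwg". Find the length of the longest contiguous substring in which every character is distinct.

6

[e] len 1
[e, g] len 2
[g, e] len 2
[g, e, w] len 3
[g, e, w, f] len 4
[g, e, w, f, q] len 5
[w, f, q, e] len 4
[q, e, f] len 3
[q, e, f, l] len 4
[q, e, f, l, g] len 5
[l, g, f] len 3
[l, g, f, q] len 4
[g, f, q, l] len 4
[q, l, f] len 3
[q, l, f, g] len 4
[q, l, f, g, e] len 5
[f, g, e, l] len 4
[f, g, e, l, q] len 5
[f, g, e, l, q, w] len 6
[e, l, q, w, g] len 5
Longest all-distinct length: 6.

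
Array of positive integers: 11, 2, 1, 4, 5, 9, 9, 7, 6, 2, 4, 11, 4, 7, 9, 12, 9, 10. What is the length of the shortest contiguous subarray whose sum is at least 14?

add 11: running sum 11 < 14
add 2: running sum 13 < 14
end 2: [11, 2, 1] sum 14, len 3
end 3: [11, 2, 1, 4] sum 18, len 4
end 4: [11, 2, 1, 4, 5] sum 23, len 5
end 5: [5, 9] sum 14, len 2
end 6: [9, 9] sum 18, len 2
end 7: [9, 7] sum 16, len 2
end 8: [9, 7, 6] sum 22, len 3
end 9: [7, 6, 2] sum 15, len 3
end 10: [7, 6, 2, 4] sum 19, len 4
end 11: [4, 11] sum 15, len 2
end 12: [11, 4] sum 15, len 2
end 13: [11, 4, 7] sum 22, len 3
end 14: [7, 9] sum 16, len 2
end 15: [9, 12] sum 21, len 2
end 16: [12, 9] sum 21, len 2
end 17: [9, 10] sum 19, len 2
Shortest qualifying length: 2.

2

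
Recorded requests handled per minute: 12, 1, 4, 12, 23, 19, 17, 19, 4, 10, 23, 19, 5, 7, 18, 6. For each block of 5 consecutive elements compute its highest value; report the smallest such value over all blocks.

19

(12, 1, 4, 12, 23) → max 23
(1, 4, 12, 23, 19) → max 23
(4, 12, 23, 19, 17) → max 23
(12, 23, 19, 17, 19) → max 23
(23, 19, 17, 19, 4) → max 23
(19, 17, 19, 4, 10) → max 19
(17, 19, 4, 10, 23) → max 23
(19, 4, 10, 23, 19) → max 23
(4, 10, 23, 19, 5) → max 23
(10, 23, 19, 5, 7) → max 23
(23, 19, 5, 7, 18) → max 23
(19, 5, 7, 18, 6) → max 19
Smallest of these is 19.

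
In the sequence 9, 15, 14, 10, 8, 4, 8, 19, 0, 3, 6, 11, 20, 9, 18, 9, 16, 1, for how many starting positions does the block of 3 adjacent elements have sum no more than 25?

9 15 14 → sum 38
15 14 10 → sum 39
14 10 8 → sum 32
10 8 4 → sum 22  ≤ 25 ✓
8 4 8 → sum 20  ≤ 25 ✓
4 8 19 → sum 31
8 19 0 → sum 27
19 0 3 → sum 22  ≤ 25 ✓
0 3 6 → sum 9  ≤ 25 ✓
3 6 11 → sum 20  ≤ 25 ✓
6 11 20 → sum 37
11 20 9 → sum 40
20 9 18 → sum 47
9 18 9 → sum 36
18 9 16 → sum 43
9 16 1 → sum 26
5 windows satisfy the condition.

5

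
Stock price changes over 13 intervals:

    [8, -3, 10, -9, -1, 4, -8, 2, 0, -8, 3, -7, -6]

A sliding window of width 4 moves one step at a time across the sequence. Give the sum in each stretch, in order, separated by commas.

6, -3, 4, -14, -3, -2, -14, -3, -12, -18

Sliding a size-4 window across the 13 values:
[8, -3, 10, -9] → sum 6
[-3, 10, -9, -1] → sum -3
[10, -9, -1, 4] → sum 4
[-9, -1, 4, -8] → sum -14
[-1, 4, -8, 2] → sum -3
[4, -8, 2, 0] → sum -2
[-8, 2, 0, -8] → sum -14
[2, 0, -8, 3] → sum -3
[0, -8, 3, -7] → sum -12
[-8, 3, -7, -6] → sum -18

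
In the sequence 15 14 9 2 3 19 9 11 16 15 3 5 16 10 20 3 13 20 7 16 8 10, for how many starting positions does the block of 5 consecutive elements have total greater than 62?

(15, 14, 9, 2, 3) → sum 43
(14, 9, 2, 3, 19) → sum 47
(9, 2, 3, 19, 9) → sum 42
(2, 3, 19, 9, 11) → sum 44
(3, 19, 9, 11, 16) → sum 58
(19, 9, 11, 16, 15) → sum 70  > 62 ✓
(9, 11, 16, 15, 3) → sum 54
(11, 16, 15, 3, 5) → sum 50
(16, 15, 3, 5, 16) → sum 55
(15, 3, 5, 16, 10) → sum 49
(3, 5, 16, 10, 20) → sum 54
(5, 16, 10, 20, 3) → sum 54
(16, 10, 20, 3, 13) → sum 62
(10, 20, 3, 13, 20) → sum 66  > 62 ✓
(20, 3, 13, 20, 7) → sum 63  > 62 ✓
(3, 13, 20, 7, 16) → sum 59
(13, 20, 7, 16, 8) → sum 64  > 62 ✓
(20, 7, 16, 8, 10) → sum 61
4 windows satisfy the condition.

4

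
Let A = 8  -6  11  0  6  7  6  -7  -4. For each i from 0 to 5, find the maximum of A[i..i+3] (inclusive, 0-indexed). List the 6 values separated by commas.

(8, -6, 11, 0) → max 11
(-6, 11, 0, 6) → max 11
(11, 0, 6, 7) → max 11
(0, 6, 7, 6) → max 7
(6, 7, 6, -7) → max 7
(7, 6, -7, -4) → max 7

11, 11, 11, 7, 7, 7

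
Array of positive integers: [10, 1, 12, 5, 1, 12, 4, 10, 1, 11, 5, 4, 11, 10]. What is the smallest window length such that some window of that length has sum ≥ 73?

11

Extend right; whenever the sum reaches 73, record the length and shrink from the left:
add 10: running sum 10 < 73
add 1: running sum 11 < 73
add 12: running sum 23 < 73
add 5: running sum 28 < 73
add 1: running sum 29 < 73
add 12: running sum 41 < 73
add 4: running sum 45 < 73
add 10: running sum 55 < 73
add 1: running sum 56 < 73
add 11: running sum 67 < 73
add 5: running sum 72 < 73
add 4: shortest ending here [10, 1, 12, 5, 1, 12, 4, 10, 1, 11, 5, 4] sum 76, len 12
add 11: shortest ending here [12, 5, 1, 12, 4, 10, 1, 11, 5, 4, 11] sum 76, len 11
add 10: shortest ending here [5, 1, 12, 4, 10, 1, 11, 5, 4, 11, 10] sum 74, len 11
Shortest qualifying length: 11.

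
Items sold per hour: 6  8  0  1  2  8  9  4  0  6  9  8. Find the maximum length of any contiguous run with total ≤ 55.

11

add 6: [6] sum 6, len 1
add 8: [6, 8] sum 14, len 2
add 0: [6, 8, 0] sum 14, len 3
add 1: [6, 8, 0, 1] sum 15, len 4
add 2: [6, 8, 0, 1, 2] sum 17, len 5
add 8: [6, 8, 0, 1, 2, 8] sum 25, len 6
add 9: [6, 8, 0, 1, 2, 8, 9] sum 34, len 7
add 4: [6, 8, 0, 1, 2, 8, 9, 4] sum 38, len 8
add 0: [6, 8, 0, 1, 2, 8, 9, 4, 0] sum 38, len 9
add 6: [6, 8, 0, 1, 2, 8, 9, 4, 0, 6] sum 44, len 10
add 9: [6, 8, 0, 1, 2, 8, 9, 4, 0, 6, 9] sum 53, len 11
add 8: [8, 0, 1, 2, 8, 9, 4, 0, 6, 9, 8] sum 55, len 11
Longest length seen: 11.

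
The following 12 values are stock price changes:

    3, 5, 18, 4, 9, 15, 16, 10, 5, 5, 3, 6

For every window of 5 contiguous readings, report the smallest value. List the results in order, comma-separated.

3 5 18 4 9 → min 3
5 18 4 9 15 → min 4
18 4 9 15 16 → min 4
4 9 15 16 10 → min 4
9 15 16 10 5 → min 5
15 16 10 5 5 → min 5
16 10 5 5 3 → min 3
10 5 5 3 6 → min 3

3, 4, 4, 4, 5, 5, 3, 3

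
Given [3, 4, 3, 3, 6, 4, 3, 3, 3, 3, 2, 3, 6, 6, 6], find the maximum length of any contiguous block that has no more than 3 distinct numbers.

[3] 1 distinct, len 1
[3, 4] 2 distinct, len 2
[3, 4, 3] 2 distinct, len 3
[3, 4, 3, 3] 2 distinct, len 4
[3, 4, 3, 3, 6] 3 distinct, len 5
[3, 4, 3, 3, 6, 4] 3 distinct, len 6
[3, 4, 3, 3, 6, 4, 3] 3 distinct, len 7
[3, 4, 3, 3, 6, 4, 3, 3] 3 distinct, len 8
[3, 4, 3, 3, 6, 4, 3, 3, 3] 3 distinct, len 9
[3, 4, 3, 3, 6, 4, 3, 3, 3, 3] 3 distinct, len 10
[4, 3, 3, 3, 3, 2] 3 distinct, len 6
[4, 3, 3, 3, 3, 2, 3] 3 distinct, len 7
[3, 3, 3, 3, 2, 3, 6] 3 distinct, len 7
[3, 3, 3, 3, 2, 3, 6, 6] 3 distinct, len 8
[3, 3, 3, 3, 2, 3, 6, 6, 6] 3 distinct, len 9
Longest length with ≤3 distinct: 10.

10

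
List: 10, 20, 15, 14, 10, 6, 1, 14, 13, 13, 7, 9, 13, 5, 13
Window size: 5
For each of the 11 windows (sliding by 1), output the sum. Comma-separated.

69, 65, 46, 45, 44, 47, 48, 56, 55, 47, 47

Sliding a size-5 window across the 15 values:
[10, 20, 15, 14, 10] → sum 69
[20, 15, 14, 10, 6] → sum 65
[15, 14, 10, 6, 1] → sum 46
[14, 10, 6, 1, 14] → sum 45
[10, 6, 1, 14, 13] → sum 44
[6, 1, 14, 13, 13] → sum 47
[1, 14, 13, 13, 7] → sum 48
[14, 13, 13, 7, 9] → sum 56
[13, 13, 7, 9, 13] → sum 55
[13, 7, 9, 13, 5] → sum 47
[7, 9, 13, 5, 13] → sum 47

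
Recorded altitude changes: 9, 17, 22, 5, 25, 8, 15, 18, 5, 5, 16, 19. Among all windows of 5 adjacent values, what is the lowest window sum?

51

(9, 17, 22, 5, 25) → sum 78
(17, 22, 5, 25, 8) → sum 77
(22, 5, 25, 8, 15) → sum 75
(5, 25, 8, 15, 18) → sum 71
(25, 8, 15, 18, 5) → sum 71
(8, 15, 18, 5, 5) → sum 51
(15, 18, 5, 5, 16) → sum 59
(18, 5, 5, 16, 19) → sum 63
Lowest of these is 51.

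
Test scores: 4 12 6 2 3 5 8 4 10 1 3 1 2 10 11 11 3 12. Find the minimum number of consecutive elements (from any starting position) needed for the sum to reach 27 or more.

3

add 4: running sum 4 < 27
add 12: running sum 16 < 27
add 6: running sum 22 < 27
add 2: running sum 24 < 27
end 4: [4, 12, 6, 2, 3] sum 27, len 5
end 5: [12, 6, 2, 3, 5] sum 28, len 5
end 6: [12, 6, 2, 3, 5, 8] sum 36, len 6
end 7: [6, 2, 3, 5, 8, 4] sum 28, len 6
end 8: [5, 8, 4, 10] sum 27, len 4
end 9: [5, 8, 4, 10, 1] sum 28, len 5
end 10: [5, 8, 4, 10, 1, 3] sum 31, len 6
end 11: [8, 4, 10, 1, 3, 1] sum 27, len 6
end 12: [8, 4, 10, 1, 3, 1, 2] sum 29, len 7
end 13: [10, 1, 3, 1, 2, 10] sum 27, len 6
end 14: [3, 1, 2, 10, 11] sum 27, len 5
end 15: [10, 11, 11] sum 32, len 3
end 16: [10, 11, 11, 3] sum 35, len 4
end 17: [11, 11, 3, 12] sum 37, len 4
Shortest qualifying length: 3.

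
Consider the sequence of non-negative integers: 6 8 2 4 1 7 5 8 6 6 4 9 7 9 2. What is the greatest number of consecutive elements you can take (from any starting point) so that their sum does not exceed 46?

→ 6: sum 6, len 1
→ 8: sum 14, len 2
→ 2: sum 16, len 3
→ 4: sum 20, len 4
→ 1: sum 21, len 5
→ 7: sum 28, len 6
→ 5: sum 33, len 7
→ 8: sum 41, len 8
→ 6 (dropped 6): sum 41, len 8
→ 6 (dropped 8): sum 39, len 8
→ 4: sum 43, len 9
→ 9 (dropped 2, 4): sum 46, len 8
→ 7 (dropped 1, 7): sum 45, len 7
→ 9 (dropped 5, 8): sum 41, len 6
→ 2: sum 43, len 7
Longest length seen: 9.

9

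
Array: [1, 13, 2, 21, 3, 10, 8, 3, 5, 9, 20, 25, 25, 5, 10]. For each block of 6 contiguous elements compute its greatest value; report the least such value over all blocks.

[1, 13, 2, 21, 3, 10] → max 21
[13, 2, 21, 3, 10, 8] → max 21
[2, 21, 3, 10, 8, 3] → max 21
[21, 3, 10, 8, 3, 5] → max 21
[3, 10, 8, 3, 5, 9] → max 10
[10, 8, 3, 5, 9, 20] → max 20
[8, 3, 5, 9, 20, 25] → max 25
[3, 5, 9, 20, 25, 25] → max 25
[5, 9, 20, 25, 25, 5] → max 25
[9, 20, 25, 25, 5, 10] → max 25
Least of these is 10.

10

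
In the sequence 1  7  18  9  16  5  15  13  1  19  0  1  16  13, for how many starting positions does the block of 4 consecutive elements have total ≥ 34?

8

1 7 18 9 → sum 35  ≥ 34 ✓
7 18 9 16 → sum 50  ≥ 34 ✓
18 9 16 5 → sum 48  ≥ 34 ✓
9 16 5 15 → sum 45  ≥ 34 ✓
16 5 15 13 → sum 49  ≥ 34 ✓
5 15 13 1 → sum 34  ≥ 34 ✓
15 13 1 19 → sum 48  ≥ 34 ✓
13 1 19 0 → sum 33
1 19 0 1 → sum 21
19 0 1 16 → sum 36  ≥ 34 ✓
0 1 16 13 → sum 30
8 windows satisfy the condition.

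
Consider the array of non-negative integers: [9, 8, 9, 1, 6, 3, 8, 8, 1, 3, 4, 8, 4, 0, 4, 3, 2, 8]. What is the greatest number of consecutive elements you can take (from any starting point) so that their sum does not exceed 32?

[9] sum 9 len 1
[9, 8] sum 17 len 2
[9, 8, 9] sum 26 len 3
[9, 8, 9, 1] sum 27 len 4
[8, 9, 1, 6] sum 24 len 4
[8, 9, 1, 6, 3] sum 27 len 5
[9, 1, 6, 3, 8] sum 27 len 5
[1, 6, 3, 8, 8] sum 26 len 5
[1, 6, 3, 8, 8, 1] sum 27 len 6
[1, 6, 3, 8, 8, 1, 3] sum 30 len 7
[3, 8, 8, 1, 3, 4] sum 27 len 6
[8, 8, 1, 3, 4, 8] sum 32 len 6
[8, 1, 3, 4, 8, 4] sum 28 len 6
[8, 1, 3, 4, 8, 4, 0] sum 28 len 7
[8, 1, 3, 4, 8, 4, 0, 4] sum 32 len 8
[1, 3, 4, 8, 4, 0, 4, 3] sum 27 len 8
[1, 3, 4, 8, 4, 0, 4, 3, 2] sum 29 len 9
[8, 4, 0, 4, 3, 2, 8] sum 29 len 7
Longest length seen: 9.

9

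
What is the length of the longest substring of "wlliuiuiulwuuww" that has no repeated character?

4

add w: [w] len 1
add l: [w, l] len 2
add l (repeat l, move left end past it): [l] len 1
add i: [l, i] len 2
add u: [l, i, u] len 3
add i (repeat i, move left end past it): [u, i] len 2
add u (repeat u, move left end past it): [i, u] len 2
add i (repeat i, move left end past it): [u, i] len 2
add u (repeat u, move left end past it): [i, u] len 2
add l: [i, u, l] len 3
add w: [i, u, l, w] len 4
add u (repeat u, move left end past it): [l, w, u] len 3
add u (repeat u, move left end past it): [u] len 1
add w: [u, w] len 2
add w (repeat w, move left end past it): [w] len 1
Longest all-distinct length: 4.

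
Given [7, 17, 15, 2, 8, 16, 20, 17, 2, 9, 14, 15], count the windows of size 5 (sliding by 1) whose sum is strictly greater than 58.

5

7 17 15 2 8 → sum 49
17 15 2 8 16 → sum 58
15 2 8 16 20 → sum 61  > 58 ✓
2 8 16 20 17 → sum 63  > 58 ✓
8 16 20 17 2 → sum 63  > 58 ✓
16 20 17 2 9 → sum 64  > 58 ✓
20 17 2 9 14 → sum 62  > 58 ✓
17 2 9 14 15 → sum 57
5 windows satisfy the condition.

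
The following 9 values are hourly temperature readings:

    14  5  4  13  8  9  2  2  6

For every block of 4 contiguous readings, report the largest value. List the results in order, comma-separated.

14, 13, 13, 13, 9, 9

[14, 5, 4, 13] → max 14
[5, 4, 13, 8] → max 13
[4, 13, 8, 9] → max 13
[13, 8, 9, 2] → max 13
[8, 9, 2, 2] → max 9
[9, 2, 2, 6] → max 9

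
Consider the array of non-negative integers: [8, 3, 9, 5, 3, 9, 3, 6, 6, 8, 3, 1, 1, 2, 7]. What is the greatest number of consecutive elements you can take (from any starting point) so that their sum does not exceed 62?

13

[8] sum 8 len 1
[8, 3] sum 11 len 2
[8, 3, 9] sum 20 len 3
[8, 3, 9, 5] sum 25 len 4
[8, 3, 9, 5, 3] sum 28 len 5
[8, 3, 9, 5, 3, 9] sum 37 len 6
[8, 3, 9, 5, 3, 9, 3] sum 40 len 7
[8, 3, 9, 5, 3, 9, 3, 6] sum 46 len 8
[8, 3, 9, 5, 3, 9, 3, 6, 6] sum 52 len 9
[8, 3, 9, 5, 3, 9, 3, 6, 6, 8] sum 60 len 10
[3, 9, 5, 3, 9, 3, 6, 6, 8, 3] sum 55 len 10
[3, 9, 5, 3, 9, 3, 6, 6, 8, 3, 1] sum 56 len 11
[3, 9, 5, 3, 9, 3, 6, 6, 8, 3, 1, 1] sum 57 len 12
[3, 9, 5, 3, 9, 3, 6, 6, 8, 3, 1, 1, 2] sum 59 len 13
[5, 3, 9, 3, 6, 6, 8, 3, 1, 1, 2, 7] sum 54 len 12
Longest length seen: 13.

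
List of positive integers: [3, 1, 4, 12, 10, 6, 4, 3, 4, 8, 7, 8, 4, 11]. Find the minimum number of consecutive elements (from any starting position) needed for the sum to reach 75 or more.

Extend right; whenever the sum reaches 75, record the length and shrink from the left:
add 3: running sum 3 < 75
add 1: running sum 4 < 75
add 4: running sum 8 < 75
add 12: running sum 20 < 75
add 10: running sum 30 < 75
add 6: running sum 36 < 75
add 4: running sum 40 < 75
add 3: running sum 43 < 75
add 4: running sum 47 < 75
add 8: running sum 55 < 75
add 7: running sum 62 < 75
add 8: running sum 70 < 75
add 4: running sum 74 < 75
add 11: shortest ending here [12, 10, 6, 4, 3, 4, 8, 7, 8, 4, 11] sum 77, len 11
Shortest qualifying length: 11.

11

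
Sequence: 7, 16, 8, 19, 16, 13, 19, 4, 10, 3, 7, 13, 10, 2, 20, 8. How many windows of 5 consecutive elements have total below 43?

(7, 16, 8, 19, 16) → sum 66
(16, 8, 19, 16, 13) → sum 72
(8, 19, 16, 13, 19) → sum 75
(19, 16, 13, 19, 4) → sum 71
(16, 13, 19, 4, 10) → sum 62
(13, 19, 4, 10, 3) → sum 49
(19, 4, 10, 3, 7) → sum 43
(4, 10, 3, 7, 13) → sum 37  < 43 ✓
(10, 3, 7, 13, 10) → sum 43
(3, 7, 13, 10, 2) → sum 35  < 43 ✓
(7, 13, 10, 2, 20) → sum 52
(13, 10, 2, 20, 8) → sum 53
2 windows satisfy the condition.

2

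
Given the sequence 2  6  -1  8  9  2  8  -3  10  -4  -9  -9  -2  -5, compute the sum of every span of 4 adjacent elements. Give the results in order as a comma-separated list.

15, 22, 18, 27, 16, 17, 11, -6, -12, -24, -25

Sliding a size-4 window across the 14 values:
(2, 6, -1, 8) → sum 15
(6, -1, 8, 9) → sum 22
(-1, 8, 9, 2) → sum 18
(8, 9, 2, 8) → sum 27
(9, 2, 8, -3) → sum 16
(2, 8, -3, 10) → sum 17
(8, -3, 10, -4) → sum 11
(-3, 10, -4, -9) → sum -6
(10, -4, -9, -9) → sum -12
(-4, -9, -9, -2) → sum -24
(-9, -9, -2, -5) → sum -25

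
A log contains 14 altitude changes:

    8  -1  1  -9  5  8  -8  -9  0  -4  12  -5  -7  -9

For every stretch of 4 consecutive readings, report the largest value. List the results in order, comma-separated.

8 -1 1 -9 → max 8
-1 1 -9 5 → max 5
1 -9 5 8 → max 8
-9 5 8 -8 → max 8
5 8 -8 -9 → max 8
8 -8 -9 0 → max 8
-8 -9 0 -4 → max 0
-9 0 -4 12 → max 12
0 -4 12 -5 → max 12
-4 12 -5 -7 → max 12
12 -5 -7 -9 → max 12

8, 5, 8, 8, 8, 8, 0, 12, 12, 12, 12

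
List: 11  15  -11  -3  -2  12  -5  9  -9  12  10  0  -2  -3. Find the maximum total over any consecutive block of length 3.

22

Window sums for each of the 12 positions:
[11, 15, -11] → sum 15
[15, -11, -3] → sum 1
[-11, -3, -2] → sum -16
[-3, -2, 12] → sum 7
[-2, 12, -5] → sum 5
[12, -5, 9] → sum 16
[-5, 9, -9] → sum -5
[9, -9, 12] → sum 12
[-9, 12, 10] → sum 13
[12, 10, 0] → sum 22
[10, 0, -2] → sum 8
[0, -2, -3] → sum -5
Maximum of these is 22.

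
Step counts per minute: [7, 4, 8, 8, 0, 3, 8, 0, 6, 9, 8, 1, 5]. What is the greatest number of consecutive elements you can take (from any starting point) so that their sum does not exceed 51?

10

→ 7: sum 7, len 1
→ 4: sum 11, len 2
→ 8: sum 19, len 3
→ 8: sum 27, len 4
→ 0: sum 27, len 5
→ 3: sum 30, len 6
→ 8: sum 38, len 7
→ 0: sum 38, len 8
→ 6: sum 44, len 9
→ 9 (dropped 7): sum 46, len 9
→ 8 (dropped 4): sum 50, len 9
→ 1: sum 51, len 10
→ 5 (dropped 8): sum 48, len 10
Longest length seen: 10.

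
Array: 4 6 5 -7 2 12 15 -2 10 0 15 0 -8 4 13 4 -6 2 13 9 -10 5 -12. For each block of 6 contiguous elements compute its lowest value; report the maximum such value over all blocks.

-2

Each size-6 window and its min:
4 6 5 -7 2 12 → min -7
6 5 -7 2 12 15 → min -7
5 -7 2 12 15 -2 → min -7
-7 2 12 15 -2 10 → min -7
2 12 15 -2 10 0 → min -2
12 15 -2 10 0 15 → min -2
15 -2 10 0 15 0 → min -2
-2 10 0 15 0 -8 → min -8
10 0 15 0 -8 4 → min -8
0 15 0 -8 4 13 → min -8
15 0 -8 4 13 4 → min -8
0 -8 4 13 4 -6 → min -8
-8 4 13 4 -6 2 → min -8
4 13 4 -6 2 13 → min -6
13 4 -6 2 13 9 → min -6
4 -6 2 13 9 -10 → min -10
-6 2 13 9 -10 5 → min -10
2 13 9 -10 5 -12 → min -12
Maximum of these is -2.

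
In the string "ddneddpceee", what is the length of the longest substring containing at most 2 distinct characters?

add d: window [d] (1 distinct), len 1
add d: window [d, d] (1 distinct), len 2
add n: window [d, d, n] (2 distinct), len 3
add e: window [n, e] (2 distinct), len 2
add d: window [e, d] (2 distinct), len 2
add d: window [e, d, d] (2 distinct), len 3
add p: window [d, d, p] (2 distinct), len 3
add c: window [p, c] (2 distinct), len 2
add e: window [c, e] (2 distinct), len 2
add e: window [c, e, e] (2 distinct), len 3
add e: window [c, e, e, e] (2 distinct), len 4
Longest length with ≤2 distinct: 4.

4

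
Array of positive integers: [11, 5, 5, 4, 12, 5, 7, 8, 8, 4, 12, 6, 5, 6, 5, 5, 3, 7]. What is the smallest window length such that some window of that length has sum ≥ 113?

18

add 11: running sum 11 < 113
add 5: running sum 16 < 113
add 5: running sum 21 < 113
add 4: running sum 25 < 113
add 12: running sum 37 < 113
add 5: running sum 42 < 113
add 7: running sum 49 < 113
add 8: running sum 57 < 113
add 8: running sum 65 < 113
add 4: running sum 69 < 113
add 12: running sum 81 < 113
add 6: running sum 87 < 113
add 5: running sum 92 < 113
add 6: running sum 98 < 113
add 5: running sum 103 < 113
add 5: running sum 108 < 113
add 3: running sum 111 < 113
end 17: [11, 5, 5, 4, 12, 5, 7, 8, 8, 4, 12, 6, 5, 6, 5, 5, 3, 7] sum 118, len 18
Shortest qualifying length: 18.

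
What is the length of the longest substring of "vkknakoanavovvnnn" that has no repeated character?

[v] len 1
[v, k] len 2
[k] len 1
[k, n] len 2
[k, n, a] len 3
[n, a, k] len 3
[n, a, k, o] len 4
[k, o, a] len 3
[k, o, a, n] len 4
[n, a] len 2
[n, a, v] len 3
[n, a, v, o] len 4
[o, v] len 2
[v] len 1
[v, n] len 2
[n] len 1
[n] len 1
Longest all-distinct length: 4.

4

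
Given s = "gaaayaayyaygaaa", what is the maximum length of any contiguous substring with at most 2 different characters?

10

add g: window [g] (1 distinct), len 1
add a: window [g, a] (2 distinct), len 2
add a: window [g, a, a] (2 distinct), len 3
add a: window [g, a, a, a] (2 distinct), len 4
add y: window [a, a, a, y] (2 distinct), len 4
add a: window [a, a, a, y, a] (2 distinct), len 5
add a: window [a, a, a, y, a, a] (2 distinct), len 6
add y: window [a, a, a, y, a, a, y] (2 distinct), len 7
add y: window [a, a, a, y, a, a, y, y] (2 distinct), len 8
add a: window [a, a, a, y, a, a, y, y, a] (2 distinct), len 9
add y: window [a, a, a, y, a, a, y, y, a, y] (2 distinct), len 10
add g: window [y, g] (2 distinct), len 2
add a: window [g, a] (2 distinct), len 2
add a: window [g, a, a] (2 distinct), len 3
add a: window [g, a, a, a] (2 distinct), len 4
Longest length with ≤2 distinct: 10.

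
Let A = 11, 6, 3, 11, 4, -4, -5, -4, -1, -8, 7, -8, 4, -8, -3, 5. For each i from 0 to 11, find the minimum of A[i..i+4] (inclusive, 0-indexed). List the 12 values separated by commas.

3, -4, -5, -5, -5, -8, -8, -8, -8, -8, -8, -8

Sliding a size-5 window across the 16 values:
(11, 6, 3, 11, 4) → min 3
(6, 3, 11, 4, -4) → min -4
(3, 11, 4, -4, -5) → min -5
(11, 4, -4, -5, -4) → min -5
(4, -4, -5, -4, -1) → min -5
(-4, -5, -4, -1, -8) → min -8
(-5, -4, -1, -8, 7) → min -8
(-4, -1, -8, 7, -8) → min -8
(-1, -8, 7, -8, 4) → min -8
(-8, 7, -8, 4, -8) → min -8
(7, -8, 4, -8, -3) → min -8
(-8, 4, -8, -3, 5) → min -8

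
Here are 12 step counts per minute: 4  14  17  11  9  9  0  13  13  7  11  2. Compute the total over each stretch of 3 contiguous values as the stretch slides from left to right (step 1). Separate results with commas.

35, 42, 37, 29, 18, 22, 26, 33, 31, 20

4 14 17 → sum 35
14 17 11 → sum 42
17 11 9 → sum 37
11 9 9 → sum 29
9 9 0 → sum 18
9 0 13 → sum 22
0 13 13 → sum 26
13 13 7 → sum 33
13 7 11 → sum 31
7 11 2 → sum 20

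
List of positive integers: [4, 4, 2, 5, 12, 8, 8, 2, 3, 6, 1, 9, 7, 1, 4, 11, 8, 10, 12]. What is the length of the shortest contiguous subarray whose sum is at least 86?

14

add 4: running sum 4 < 86
add 4: running sum 8 < 86
add 2: running sum 10 < 86
add 5: running sum 15 < 86
add 12: running sum 27 < 86
add 8: running sum 35 < 86
add 8: running sum 43 < 86
add 2: running sum 45 < 86
add 3: running sum 48 < 86
add 6: running sum 54 < 86
add 1: running sum 55 < 86
add 9: running sum 64 < 86
add 7: running sum 71 < 86
add 1: running sum 72 < 86
add 4: running sum 76 < 86
end 15: [4, 4, 2, 5, 12, 8, 8, 2, 3, 6, 1, 9, 7, 1, 4, 11] sum 87, len 16
end 16: [2, 5, 12, 8, 8, 2, 3, 6, 1, 9, 7, 1, 4, 11, 8] sum 87, len 15
end 17: [12, 8, 8, 2, 3, 6, 1, 9, 7, 1, 4, 11, 8, 10] sum 90, len 14
end 18: [8, 8, 2, 3, 6, 1, 9, 7, 1, 4, 11, 8, 10, 12] sum 90, len 14
Shortest qualifying length: 14.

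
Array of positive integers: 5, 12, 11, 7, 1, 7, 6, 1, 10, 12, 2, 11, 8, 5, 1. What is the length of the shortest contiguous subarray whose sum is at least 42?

Extend right; whenever the sum reaches 42, record the length and shrink from the left:
add 5: running sum 5 < 42
add 12: running sum 17 < 42
add 11: running sum 28 < 42
add 7: running sum 35 < 42
add 1: running sum 36 < 42
end 5: [5, 12, 11, 7, 1, 7] sum 43, len 6
end 6: [12, 11, 7, 1, 7, 6] sum 44, len 6
end 7: [12, 11, 7, 1, 7, 6, 1] sum 45, len 7
end 8: [11, 7, 1, 7, 6, 1, 10] sum 43, len 7
end 9: [7, 1, 7, 6, 1, 10, 12] sum 44, len 7
end 10: [7, 1, 7, 6, 1, 10, 12, 2] sum 46, len 8
end 11: [6, 1, 10, 12, 2, 11] sum 42, len 6
end 12: [10, 12, 2, 11, 8] sum 43, len 5
end 13: [10, 12, 2, 11, 8, 5] sum 48, len 6
end 14: [10, 12, 2, 11, 8, 5, 1] sum 49, len 7
Shortest qualifying length: 5.

5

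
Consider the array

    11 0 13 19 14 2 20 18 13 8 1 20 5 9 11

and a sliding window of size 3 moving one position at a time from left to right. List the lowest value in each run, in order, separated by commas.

0, 0, 13, 2, 2, 2, 13, 8, 1, 1, 1, 5, 5

(11, 0, 13) → min 0
(0, 13, 19) → min 0
(13, 19, 14) → min 13
(19, 14, 2) → min 2
(14, 2, 20) → min 2
(2, 20, 18) → min 2
(20, 18, 13) → min 13
(18, 13, 8) → min 8
(13, 8, 1) → min 1
(8, 1, 20) → min 1
(1, 20, 5) → min 1
(20, 5, 9) → min 5
(5, 9, 11) → min 5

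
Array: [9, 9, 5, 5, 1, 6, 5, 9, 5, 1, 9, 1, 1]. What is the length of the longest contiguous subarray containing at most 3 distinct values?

7

add 9: window [9] (1 distinct), len 1
add 9: window [9, 9] (1 distinct), len 2
add 5: window [9, 9, 5] (2 distinct), len 3
add 5: window [9, 9, 5, 5] (2 distinct), len 4
add 1: window [9, 9, 5, 5, 1] (3 distinct), len 5
add 6: window [5, 5, 1, 6] (3 distinct), len 4
add 5: window [5, 5, 1, 6, 5] (3 distinct), len 5
add 9: window [6, 5, 9] (3 distinct), len 3
add 5: window [6, 5, 9, 5] (3 distinct), len 4
add 1: window [5, 9, 5, 1] (3 distinct), len 4
add 9: window [5, 9, 5, 1, 9] (3 distinct), len 5
add 1: window [5, 9, 5, 1, 9, 1] (3 distinct), len 6
add 1: window [5, 9, 5, 1, 9, 1, 1] (3 distinct), len 7
Longest length with ≤3 distinct: 7.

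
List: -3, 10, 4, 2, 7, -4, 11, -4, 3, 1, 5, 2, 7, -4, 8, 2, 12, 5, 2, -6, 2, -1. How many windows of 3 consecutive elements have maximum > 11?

3

(-3, 10, 4) → max 10
(10, 4, 2) → max 10
(4, 2, 7) → max 7
(2, 7, -4) → max 7
(7, -4, 11) → max 11
(-4, 11, -4) → max 11
(11, -4, 3) → max 11
(-4, 3, 1) → max 3
(3, 1, 5) → max 5
(1, 5, 2) → max 5
(5, 2, 7) → max 7
(2, 7, -4) → max 7
(7, -4, 8) → max 8
(-4, 8, 2) → max 8
(8, 2, 12) → max 12  > 11 ✓
(2, 12, 5) → max 12  > 11 ✓
(12, 5, 2) → max 12  > 11 ✓
(5, 2, -6) → max 5
(2, -6, 2) → max 2
(-6, 2, -1) → max 2
3 windows satisfy the condition.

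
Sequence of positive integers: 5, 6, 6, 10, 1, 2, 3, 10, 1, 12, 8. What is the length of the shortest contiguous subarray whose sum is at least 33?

add 5: running sum 5 < 33
add 6: running sum 11 < 33
add 6: running sum 17 < 33
add 10: running sum 27 < 33
add 1: running sum 28 < 33
add 2: running sum 30 < 33
add 3: shortest ending here [5, 6, 6, 10, 1, 2, 3] sum 33, len 7
add 10: shortest ending here [6, 6, 10, 1, 2, 3, 10] sum 38, len 7
add 1: shortest ending here [6, 10, 1, 2, 3, 10, 1] sum 33, len 7
add 12: shortest ending here [10, 1, 2, 3, 10, 1, 12] sum 39, len 7
add 8: shortest ending here [3, 10, 1, 12, 8] sum 34, len 5
Shortest qualifying length: 5.

5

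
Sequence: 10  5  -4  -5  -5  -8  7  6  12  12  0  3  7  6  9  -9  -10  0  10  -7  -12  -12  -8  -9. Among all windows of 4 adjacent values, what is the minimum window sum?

10 5 -4 -5 → sum 6
5 -4 -5 -5 → sum -9
-4 -5 -5 -8 → sum -22
-5 -5 -8 7 → sum -11
-5 -8 7 6 → sum 0
-8 7 6 12 → sum 17
7 6 12 12 → sum 37
6 12 12 0 → sum 30
12 12 0 3 → sum 27
12 0 3 7 → sum 22
0 3 7 6 → sum 16
3 7 6 9 → sum 25
7 6 9 -9 → sum 13
6 9 -9 -10 → sum -4
9 -9 -10 0 → sum -10
-9 -10 0 10 → sum -9
-10 0 10 -7 → sum -7
0 10 -7 -12 → sum -9
10 -7 -12 -12 → sum -21
-7 -12 -12 -8 → sum -39
-12 -12 -8 -9 → sum -41
Minimum of these is -41.

-41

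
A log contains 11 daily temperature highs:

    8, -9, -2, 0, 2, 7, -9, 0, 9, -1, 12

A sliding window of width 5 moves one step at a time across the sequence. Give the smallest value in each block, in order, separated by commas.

-9, -9, -9, -9, -9, -9, -9

[8, -9, -2, 0, 2] → min -9
[-9, -2, 0, 2, 7] → min -9
[-2, 0, 2, 7, -9] → min -9
[0, 2, 7, -9, 0] → min -9
[2, 7, -9, 0, 9] → min -9
[7, -9, 0, 9, -1] → min -9
[-9, 0, 9, -1, 12] → min -9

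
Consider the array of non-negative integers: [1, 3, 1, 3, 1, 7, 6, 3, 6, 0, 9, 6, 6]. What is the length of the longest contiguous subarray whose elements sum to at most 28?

8

[1] sum 1 len 1
[1, 3] sum 4 len 2
[1, 3, 1] sum 5 len 3
[1, 3, 1, 3] sum 8 len 4
[1, 3, 1, 3, 1] sum 9 len 5
[1, 3, 1, 3, 1, 7] sum 16 len 6
[1, 3, 1, 3, 1, 7, 6] sum 22 len 7
[1, 3, 1, 3, 1, 7, 6, 3] sum 25 len 8
[1, 3, 1, 7, 6, 3, 6] sum 27 len 7
[1, 3, 1, 7, 6, 3, 6, 0] sum 27 len 8
[6, 3, 6, 0, 9] sum 24 len 5
[3, 6, 0, 9, 6] sum 24 len 5
[6, 0, 9, 6, 6] sum 27 len 5
Longest length seen: 8.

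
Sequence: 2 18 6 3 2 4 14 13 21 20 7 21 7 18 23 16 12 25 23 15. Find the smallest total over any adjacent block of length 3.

2 18 6 → sum 26
18 6 3 → sum 27
6 3 2 → sum 11
3 2 4 → sum 9
2 4 14 → sum 20
4 14 13 → sum 31
14 13 21 → sum 48
13 21 20 → sum 54
21 20 7 → sum 48
20 7 21 → sum 48
7 21 7 → sum 35
21 7 18 → sum 46
7 18 23 → sum 48
18 23 16 → sum 57
23 16 12 → sum 51
16 12 25 → sum 53
12 25 23 → sum 60
25 23 15 → sum 63
Smallest of these is 9.

9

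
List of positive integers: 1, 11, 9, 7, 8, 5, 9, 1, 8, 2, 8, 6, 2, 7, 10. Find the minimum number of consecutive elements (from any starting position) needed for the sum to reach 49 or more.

6

add 1: running sum 1 < 49
add 11: running sum 12 < 49
add 9: running sum 21 < 49
add 7: running sum 28 < 49
add 8: running sum 36 < 49
add 5: running sum 41 < 49
end 6: [11, 9, 7, 8, 5, 9] sum 49, len 6
end 7: [11, 9, 7, 8, 5, 9, 1] sum 50, len 7
end 8: [11, 9, 7, 8, 5, 9, 1, 8] sum 58, len 8
end 9: [9, 7, 8, 5, 9, 1, 8, 2] sum 49, len 8
end 10: [9, 7, 8, 5, 9, 1, 8, 2, 8] sum 57, len 9
end 11: [7, 8, 5, 9, 1, 8, 2, 8, 6] sum 54, len 9
end 12: [8, 5, 9, 1, 8, 2, 8, 6, 2] sum 49, len 9
end 13: [8, 5, 9, 1, 8, 2, 8, 6, 2, 7] sum 56, len 10
end 14: [9, 1, 8, 2, 8, 6, 2, 7, 10] sum 53, len 9
Shortest qualifying length: 6.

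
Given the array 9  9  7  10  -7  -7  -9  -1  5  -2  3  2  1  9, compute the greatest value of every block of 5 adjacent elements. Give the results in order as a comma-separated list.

[9, 9, 7, 10, -7] → max 10
[9, 7, 10, -7, -7] → max 10
[7, 10, -7, -7, -9] → max 10
[10, -7, -7, -9, -1] → max 10
[-7, -7, -9, -1, 5] → max 5
[-7, -9, -1, 5, -2] → max 5
[-9, -1, 5, -2, 3] → max 5
[-1, 5, -2, 3, 2] → max 5
[5, -2, 3, 2, 1] → max 5
[-2, 3, 2, 1, 9] → max 9

10, 10, 10, 10, 5, 5, 5, 5, 5, 9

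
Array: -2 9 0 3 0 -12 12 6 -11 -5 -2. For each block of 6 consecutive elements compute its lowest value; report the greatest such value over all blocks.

[-2, 9, 0, 3, 0, -12] → min -12
[9, 0, 3, 0, -12, 12] → min -12
[0, 3, 0, -12, 12, 6] → min -12
[3, 0, -12, 12, 6, -11] → min -12
[0, -12, 12, 6, -11, -5] → min -12
[-12, 12, 6, -11, -5, -2] → min -12
Greatest of these is -12.

-12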